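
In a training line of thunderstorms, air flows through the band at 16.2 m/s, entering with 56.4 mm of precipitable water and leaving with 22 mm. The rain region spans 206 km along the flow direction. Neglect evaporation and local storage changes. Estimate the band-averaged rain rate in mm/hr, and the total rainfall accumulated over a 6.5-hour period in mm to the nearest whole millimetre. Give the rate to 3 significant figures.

R ≈ 9.74 mm/hr; total ≈ 63 mm

Column moisture flux per unit crosswind length is F = V × PW.
Inflow: F_in = 16.2 × 56.4 = 913.68 mm·m/s
Outflow: F_out = 16.2 × 22 = 356.4 mm·m/s
Steady-state rate R = (F_in − F_out)/L = (913.68 − 356.4) / 206000 m = 2.705e-03 mm/s.
R = 2.705e-03 × 3600 = 9.74 mm/hr.
Over 6.5 h: total = 9.74 × 6.5 = 63.31 ≈ 63 mm.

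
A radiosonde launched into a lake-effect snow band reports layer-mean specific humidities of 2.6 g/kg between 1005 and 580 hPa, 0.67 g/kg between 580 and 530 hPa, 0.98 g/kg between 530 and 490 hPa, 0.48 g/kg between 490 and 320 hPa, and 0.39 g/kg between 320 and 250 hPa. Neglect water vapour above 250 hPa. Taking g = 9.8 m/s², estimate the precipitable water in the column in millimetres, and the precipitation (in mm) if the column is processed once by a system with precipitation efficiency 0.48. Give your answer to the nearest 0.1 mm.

Precipitable water is the column-integrated vapour mass per unit area: PW = (1/g) Σ q̄ Δp, with q in kg/kg and Δp in Pa (1 kg/m² of water = 1 mm).
Layer 1005–580 hPa: Δp = 425 hPa = 42500 Pa, q̄ = 0.0026 kg/kg → 0.0026 × 42500 / 9.8 = 11.28 mm
Layer 580–530 hPa: Δp = 50 hPa = 5000 Pa, q̄ = 0.00067 kg/kg → 0.00067 × 5000 / 9.8 = 0.34 mm
Layer 530–490 hPa: Δp = 40 hPa = 4000 Pa, q̄ = 0.00098 kg/kg → 0.00098 × 4000 / 9.8 = 0.40 mm
Layer 490–320 hPa: Δp = 170 hPa = 17000 Pa, q̄ = 0.00048 kg/kg → 0.00048 × 17000 / 9.8 = 0.83 mm
Layer 320–250 hPa: Δp = 70 hPa = 7000 Pa, q̄ = 0.00039 kg/kg → 0.00039 × 7000 / 9.8 = 0.28 mm
PW = 11.28 + 0.34 + 0.40 + 0.83 + 0.28 = 13.13 ≈ 13.1 mm.
Precipitation = ε × PW = 0.48 × 13.1 = 6.3 mm.

PW ≈ 13.1 mm; precipitation ≈ 6.3 mm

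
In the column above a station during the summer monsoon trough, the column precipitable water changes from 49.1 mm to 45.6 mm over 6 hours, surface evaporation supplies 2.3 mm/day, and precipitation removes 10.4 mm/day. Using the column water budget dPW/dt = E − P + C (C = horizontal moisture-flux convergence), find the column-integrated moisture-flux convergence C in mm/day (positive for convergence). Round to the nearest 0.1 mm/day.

C ≈ -5.9 mm/day

dPW/dt = (45.6 − 49.1) mm / (6/24 day) = -14.000 mm/day.
C = dPW/dt − E + P = (-14.000) − 2.3 + 10.4 = -5.9 mm/day.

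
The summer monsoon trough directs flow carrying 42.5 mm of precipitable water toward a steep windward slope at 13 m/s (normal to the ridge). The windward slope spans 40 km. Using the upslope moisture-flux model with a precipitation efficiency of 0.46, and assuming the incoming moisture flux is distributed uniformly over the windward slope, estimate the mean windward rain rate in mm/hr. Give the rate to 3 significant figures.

Incoming column moisture flux per unit ridge length: F = V × PW = 13 × 42.5 = 552.5 mm·m/s.
Spread over the 40 km slope with efficiency ε = 0.46: R = ε·F/W = 0.46 × 552.5 / 40000 m = 6.354e-03 mm/s.
R = 6.354e-03 × 3600 = 22.9 mm/hr.

R ≈ 22.9 mm/hr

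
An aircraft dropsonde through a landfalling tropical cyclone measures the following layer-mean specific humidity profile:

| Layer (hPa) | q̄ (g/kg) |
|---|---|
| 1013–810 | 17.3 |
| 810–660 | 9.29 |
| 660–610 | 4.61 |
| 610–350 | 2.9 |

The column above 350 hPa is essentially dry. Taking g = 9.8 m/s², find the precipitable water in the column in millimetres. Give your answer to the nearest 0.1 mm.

Precipitable water is the column-integrated vapour mass per unit area: PW = (1/g) Σ q̄ Δp, with q in kg/kg and Δp in Pa (1 kg/m² of water = 1 mm).
Layer 1013–810 hPa: Δp = 203 hPa = 20300 Pa, q̄ = 0.0173 kg/kg → 0.0173 × 20300 / 9.8 = 35.84 mm
Layer 810–660 hPa: Δp = 150 hPa = 15000 Pa, q̄ = 0.00929 kg/kg → 0.00929 × 15000 / 9.8 = 14.22 mm
Layer 660–610 hPa: Δp = 50 hPa = 5000 Pa, q̄ = 0.00461 kg/kg → 0.00461 × 5000 / 9.8 = 2.35 mm
Layer 610–350 hPa: Δp = 260 hPa = 26000 Pa, q̄ = 0.0029 kg/kg → 0.0029 × 26000 / 9.8 = 7.69 mm
PW = 35.84 + 14.22 + 2.35 + 7.69 = 60.10 ≈ 60.1 mm.

PW ≈ 60.1 mm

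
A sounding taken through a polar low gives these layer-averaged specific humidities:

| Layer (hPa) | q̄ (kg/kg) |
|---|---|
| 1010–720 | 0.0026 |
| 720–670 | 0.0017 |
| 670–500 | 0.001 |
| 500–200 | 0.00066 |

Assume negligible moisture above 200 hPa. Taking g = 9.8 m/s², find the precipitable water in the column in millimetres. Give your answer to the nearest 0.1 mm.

PW ≈ 12.3 mm

Precipitable water is the column-integrated vapour mass per unit area: PW = (1/g) Σ q̄ Δp, with q in kg/kg and Δp in Pa (1 kg/m² of water = 1 mm).
Layer 1010–720 hPa: Δp = 290 hPa = 29000 Pa, q̄ = 0.0026 kg/kg → 0.0026 × 29000 / 9.8 = 7.69 mm
Layer 720–670 hPa: Δp = 50 hPa = 5000 Pa, q̄ = 0.0017 kg/kg → 0.0017 × 5000 / 9.8 = 0.87 mm
Layer 670–500 hPa: Δp = 170 hPa = 17000 Pa, q̄ = 0.001 kg/kg → 0.001 × 17000 / 9.8 = 1.73 mm
Layer 500–200 hPa: Δp = 300 hPa = 30000 Pa, q̄ = 0.00066 kg/kg → 0.00066 × 30000 / 9.8 = 2.02 mm
PW = 7.69 + 0.87 + 1.73 + 2.02 = 12.31 ≈ 12.3 mm.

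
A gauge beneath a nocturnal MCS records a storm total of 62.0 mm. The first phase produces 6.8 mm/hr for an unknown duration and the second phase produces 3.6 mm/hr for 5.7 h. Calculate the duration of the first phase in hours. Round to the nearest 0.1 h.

duration ≈ 6.1 h

Known phases: 3.6 × 5.7 = 20.52 mm.
Remaining depth = 62.0 − 20.52 = 41.48 mm.
Duration = 41.48 / 6.8 = 6.1 h.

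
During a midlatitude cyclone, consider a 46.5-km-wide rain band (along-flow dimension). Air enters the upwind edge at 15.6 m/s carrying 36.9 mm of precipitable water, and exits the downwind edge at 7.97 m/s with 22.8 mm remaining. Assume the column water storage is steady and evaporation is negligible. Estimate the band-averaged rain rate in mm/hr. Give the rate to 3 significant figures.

R ≈ 30.5 mm/hr

Column moisture flux per unit crosswind length is F = V × PW.
Inflow: F_in = 15.6 × 36.9 = 575.64 mm·m/s
Outflow: F_out = 7.97 × 22.8 = 181.716 mm·m/s
Steady-state rate R = (F_in − F_out)/L = (575.64 − 181.716) / 46500 m = 8.471e-03 mm/s.
R = 8.471e-03 × 3600 = 30.5 mm/hr.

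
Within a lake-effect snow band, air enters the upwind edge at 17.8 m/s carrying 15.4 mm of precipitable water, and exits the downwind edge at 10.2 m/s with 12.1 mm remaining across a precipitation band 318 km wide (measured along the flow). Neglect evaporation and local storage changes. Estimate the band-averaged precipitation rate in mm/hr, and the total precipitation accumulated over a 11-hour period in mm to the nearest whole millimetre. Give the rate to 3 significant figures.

Column moisture flux per unit crosswind length is F = V × PW.
Inflow: F_in = 17.8 × 15.4 = 274.12 mm·m/s
Outflow: F_out = 10.2 × 12.1 = 123.42 mm·m/s
Steady-state rate R = (F_in − F_out)/L = (274.12 − 123.42) / 318000 m = 4.739e-04 mm/s.
R = 4.739e-04 × 3600 = 1.71 mm/hr.
Over 11 h: total = 1.71 × 11 = 18.81 ≈ 19 mm.

R ≈ 1.71 mm/hr; total ≈ 19 mm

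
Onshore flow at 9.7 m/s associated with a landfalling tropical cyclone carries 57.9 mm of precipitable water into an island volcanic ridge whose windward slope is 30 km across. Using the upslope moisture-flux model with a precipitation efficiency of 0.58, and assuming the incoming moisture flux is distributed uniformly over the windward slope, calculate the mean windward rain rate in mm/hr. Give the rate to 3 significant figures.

R ≈ 39.1 mm/hr

Incoming column moisture flux per unit ridge length: F = V × PW = 9.7 × 57.9 = 561.63 mm·m/s.
Spread over the 30 km slope with efficiency ε = 0.58: R = ε·F/W = 0.58 × 561.63 / 30000 m = 1.086e-02 mm/s.
R = 1.086e-02 × 3600 = 39.1 mm/hr.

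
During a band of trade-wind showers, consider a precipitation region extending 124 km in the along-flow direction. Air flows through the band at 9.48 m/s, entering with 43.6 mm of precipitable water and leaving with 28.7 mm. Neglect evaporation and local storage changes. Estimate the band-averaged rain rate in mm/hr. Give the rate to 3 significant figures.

Column moisture flux per unit crosswind length is F = V × PW.
Inflow: F_in = 9.48 × 43.6 = 413.328 mm·m/s
Outflow: F_out = 9.48 × 28.7 = 272.076 mm·m/s
Steady-state rate R = (F_in − F_out)/L = (413.328 − 272.076) / 124000 m = 1.139e-03 mm/s.
R = 1.139e-03 × 3600 = 4.10 mm/hr.

R ≈ 4.10 mm/hr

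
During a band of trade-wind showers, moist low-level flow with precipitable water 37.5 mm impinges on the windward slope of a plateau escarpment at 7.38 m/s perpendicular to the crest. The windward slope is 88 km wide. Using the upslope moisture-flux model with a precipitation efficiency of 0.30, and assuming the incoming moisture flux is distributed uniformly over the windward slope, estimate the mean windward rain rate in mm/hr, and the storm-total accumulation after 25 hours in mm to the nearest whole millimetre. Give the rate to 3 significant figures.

Incoming column moisture flux per unit ridge length: F = V × PW = 7.38 × 37.5 = 276.75 mm·m/s.
Spread over the 88 km slope with efficiency ε = 0.30: R = ε·F/W = 0.30 × 276.75 / 88000 m = 9.435e-04 mm/s.
R = 9.435e-04 × 3600 = 3.40 mm/hr.
Over 25 h: total = 3.40 × 25 = 85 mm.

R ≈ 3.40 mm/hr; total ≈ 85 mm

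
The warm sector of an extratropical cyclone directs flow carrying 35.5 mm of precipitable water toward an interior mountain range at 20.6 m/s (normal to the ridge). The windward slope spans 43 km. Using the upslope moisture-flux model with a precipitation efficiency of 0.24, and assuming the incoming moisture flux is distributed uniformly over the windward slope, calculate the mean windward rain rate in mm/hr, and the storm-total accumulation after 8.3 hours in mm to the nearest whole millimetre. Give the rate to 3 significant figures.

R ≈ 14.7 mm/hr; total ≈ 122 mm

Incoming column moisture flux per unit ridge length: F = V × PW = 20.6 × 35.5 = 731.3 mm·m/s.
Spread over the 43 km slope with efficiency ε = 0.24: R = ε·F/W = 0.24 × 731.3 / 43000 m = 4.082e-03 mm/s.
R = 4.082e-03 × 3600 = 14.7 mm/hr.
Over 8.3 h: total = 14.7 × 8.3 = 122.01 ≈ 122 mm.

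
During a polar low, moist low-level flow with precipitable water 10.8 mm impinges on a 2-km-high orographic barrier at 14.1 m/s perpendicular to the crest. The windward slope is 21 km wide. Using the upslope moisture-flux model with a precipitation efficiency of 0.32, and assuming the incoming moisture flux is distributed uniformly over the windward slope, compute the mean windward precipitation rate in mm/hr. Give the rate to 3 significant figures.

Incoming column moisture flux per unit ridge length: F = V × PW = 14.1 × 10.8 = 152.28 mm·m/s.
Spread over the 21 km slope with efficiency ε = 0.32: R = ε·F/W = 0.32 × 152.28 / 21000 m = 2.320e-03 mm/s.
R = 2.320e-03 × 3600 = 8.35 mm/hr.

R ≈ 8.35 mm/hr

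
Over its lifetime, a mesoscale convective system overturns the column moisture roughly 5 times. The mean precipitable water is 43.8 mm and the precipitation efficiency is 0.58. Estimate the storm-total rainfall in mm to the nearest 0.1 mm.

Each cycle deposits ε × PW = 0.58 × 43.8 = 25.404 mm.
Over 5 cycles: 5 × 25.404 = 127.0 mm.

rainfall ≈ 127.0 mm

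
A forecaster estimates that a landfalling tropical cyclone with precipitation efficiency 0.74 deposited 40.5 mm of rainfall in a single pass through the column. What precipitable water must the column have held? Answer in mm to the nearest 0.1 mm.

PW ≈ 54.7 mm

PW = rainfall / ε = 40.5 / 0.74 = 54.7 mm.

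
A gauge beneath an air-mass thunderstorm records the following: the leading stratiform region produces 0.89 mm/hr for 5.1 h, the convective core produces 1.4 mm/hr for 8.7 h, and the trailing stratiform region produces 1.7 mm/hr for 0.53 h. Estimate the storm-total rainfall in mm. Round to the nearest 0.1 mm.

total ≈ 17.6 mm

Total = Σ Rᵢ Δtᵢ = 0.89 × 5.1 + 1.4 × 8.7 + 1.7 × 0.53
      = 4.539 + 12.18 + 0.901 = 17.6 mm.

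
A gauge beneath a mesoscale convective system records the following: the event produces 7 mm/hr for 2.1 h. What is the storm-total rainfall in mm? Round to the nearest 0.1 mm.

Total = Σ Rᵢ Δtᵢ = 7 × 2.1
      = 14.7 = 14.7 mm.

total ≈ 14.7 mm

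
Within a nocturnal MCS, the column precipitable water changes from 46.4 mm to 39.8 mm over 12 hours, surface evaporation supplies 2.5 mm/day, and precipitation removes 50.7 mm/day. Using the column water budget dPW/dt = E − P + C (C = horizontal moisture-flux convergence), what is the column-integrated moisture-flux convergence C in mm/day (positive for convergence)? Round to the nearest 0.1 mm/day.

dPW/dt = (39.8 − 46.4) mm / (12/24 day) = -13.200 mm/day.
C = dPW/dt − E + P = (-13.200) − 2.5 + 50.7 = 35.0 mm/day.

C ≈ 35.0 mm/day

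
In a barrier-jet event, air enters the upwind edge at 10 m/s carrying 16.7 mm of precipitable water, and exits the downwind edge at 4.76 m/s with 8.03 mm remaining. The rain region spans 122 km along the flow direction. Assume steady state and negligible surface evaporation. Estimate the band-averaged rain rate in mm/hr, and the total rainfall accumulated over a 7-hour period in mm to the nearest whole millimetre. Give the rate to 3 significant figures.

Column moisture flux per unit crosswind length is F = V × PW.
Inflow: F_in = 10 × 16.7 = 167 mm·m/s
Outflow: F_out = 4.76 × 8.03 = 38.2228 mm·m/s
Steady-state rate R = (F_in − F_out)/L = (167 − 38.2228) / 122000 m = 1.056e-03 mm/s.
R = 1.056e-03 × 3600 = 3.80 mm/hr.
Over 7 h: total = 3.80 × 7 = 26.6 ≈ 27 mm.

R ≈ 3.80 mm/hr; total ≈ 27 mm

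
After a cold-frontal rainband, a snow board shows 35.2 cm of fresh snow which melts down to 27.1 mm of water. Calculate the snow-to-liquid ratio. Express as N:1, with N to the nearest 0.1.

Ratio = snow depth / SWE = 352 mm / 27.1 mm = 13.0, i.e. 13.0:1.

ratio ≈ 13.0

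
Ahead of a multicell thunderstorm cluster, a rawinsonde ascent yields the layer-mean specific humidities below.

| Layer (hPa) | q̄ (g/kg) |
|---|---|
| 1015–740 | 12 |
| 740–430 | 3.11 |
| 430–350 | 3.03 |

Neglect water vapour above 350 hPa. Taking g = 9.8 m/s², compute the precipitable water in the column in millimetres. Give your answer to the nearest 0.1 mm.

PW ≈ 46.0 mm

Precipitable water is the column-integrated vapour mass per unit area: PW = (1/g) Σ q̄ Δp, with q in kg/kg and Δp in Pa (1 kg/m² of water = 1 mm).
Layer 1015–740 hPa: Δp = 275 hPa = 27500 Pa, q̄ = 0.012 kg/kg → 0.012 × 27500 / 9.8 = 33.67 mm
Layer 740–430 hPa: Δp = 310 hPa = 31000 Pa, q̄ = 0.00311 kg/kg → 0.00311 × 31000 / 9.8 = 9.84 mm
Layer 430–350 hPa: Δp = 80 hPa = 8000 Pa, q̄ = 0.00303 kg/kg → 0.00303 × 8000 / 9.8 = 2.47 mm
PW = 33.67 + 9.84 + 2.47 = 45.98 ≈ 46.0 mm.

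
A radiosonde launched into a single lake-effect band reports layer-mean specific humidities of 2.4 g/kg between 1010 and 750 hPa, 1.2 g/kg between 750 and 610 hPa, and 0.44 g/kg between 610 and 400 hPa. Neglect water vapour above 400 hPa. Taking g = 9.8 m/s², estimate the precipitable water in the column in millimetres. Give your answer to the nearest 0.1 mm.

Precipitable water is the column-integrated vapour mass per unit area: PW = (1/g) Σ q̄ Δp, with q in kg/kg and Δp in Pa (1 kg/m² of water = 1 mm).
Layer 1010–750 hPa: Δp = 260 hPa = 26000 Pa, q̄ = 0.0024 kg/kg → 0.0024 × 26000 / 9.8 = 6.37 mm
Layer 750–610 hPa: Δp = 140 hPa = 14000 Pa, q̄ = 0.0012 kg/kg → 0.0012 × 14000 / 9.8 = 1.71 mm
Layer 610–400 hPa: Δp = 210 hPa = 21000 Pa, q̄ = 0.00044 kg/kg → 0.00044 × 21000 / 9.8 = 0.94 mm
PW = 6.37 + 1.71 + 0.94 = 9.02 ≈ 9.0 mm.

PW ≈ 9.0 mm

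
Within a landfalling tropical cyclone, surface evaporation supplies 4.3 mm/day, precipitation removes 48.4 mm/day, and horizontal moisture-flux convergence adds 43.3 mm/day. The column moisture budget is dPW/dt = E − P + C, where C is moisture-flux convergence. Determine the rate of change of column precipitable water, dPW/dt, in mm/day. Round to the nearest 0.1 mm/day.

dPW/dt ≈ -0.8 mm/day

dPW/dt = E − P + C = 4.3 − 48.4 + (43.3) = -0.8 mm/day.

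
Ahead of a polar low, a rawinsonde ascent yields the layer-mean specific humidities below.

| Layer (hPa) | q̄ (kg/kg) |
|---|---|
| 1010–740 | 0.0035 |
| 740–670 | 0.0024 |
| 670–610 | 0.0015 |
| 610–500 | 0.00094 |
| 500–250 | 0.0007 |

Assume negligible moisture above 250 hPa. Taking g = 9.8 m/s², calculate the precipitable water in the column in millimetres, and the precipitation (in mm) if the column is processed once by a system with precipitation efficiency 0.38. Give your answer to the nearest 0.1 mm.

Precipitable water is the column-integrated vapour mass per unit area: PW = (1/g) Σ q̄ Δp, with q in kg/kg and Δp in Pa (1 kg/m² of water = 1 mm).
Layer 1010–740 hPa: Δp = 270 hPa = 27000 Pa, q̄ = 0.0035 kg/kg → 0.0035 × 27000 / 9.8 = 9.64 mm
Layer 740–670 hPa: Δp = 70 hPa = 7000 Pa, q̄ = 0.0024 kg/kg → 0.0024 × 7000 / 9.8 = 1.71 mm
Layer 670–610 hPa: Δp = 60 hPa = 6000 Pa, q̄ = 0.0015 kg/kg → 0.0015 × 6000 / 9.8 = 0.92 mm
Layer 610–500 hPa: Δp = 110 hPa = 11000 Pa, q̄ = 0.00094 kg/kg → 0.00094 × 11000 / 9.8 = 1.06 mm
Layer 500–250 hPa: Δp = 250 hPa = 25000 Pa, q̄ = 0.0007 kg/kg → 0.0007 × 25000 / 9.8 = 1.79 mm
PW = 9.64 + 1.71 + 0.92 + 1.06 + 1.79 = 15.12 ≈ 15.1 mm.
Precipitation = ε × PW = 0.38 × 15.1 = 5.7 mm.

PW ≈ 15.1 mm; precipitation ≈ 5.7 mm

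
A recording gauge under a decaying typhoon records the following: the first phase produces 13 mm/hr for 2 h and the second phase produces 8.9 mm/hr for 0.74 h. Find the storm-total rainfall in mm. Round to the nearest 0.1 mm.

total ≈ 32.6 mm

Total = Σ Rᵢ Δtᵢ = 13 × 2 + 8.9 × 0.74
      = 26 + 6.586 = 32.6 mm.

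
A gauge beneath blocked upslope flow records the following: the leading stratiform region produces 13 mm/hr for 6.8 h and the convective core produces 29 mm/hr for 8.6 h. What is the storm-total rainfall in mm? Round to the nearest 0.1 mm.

total ≈ 337.8 mm

Total = Σ Rᵢ Δtᵢ = 13 × 6.8 + 29 × 8.6
      = 88.4 + 249.4 = 337.8 mm.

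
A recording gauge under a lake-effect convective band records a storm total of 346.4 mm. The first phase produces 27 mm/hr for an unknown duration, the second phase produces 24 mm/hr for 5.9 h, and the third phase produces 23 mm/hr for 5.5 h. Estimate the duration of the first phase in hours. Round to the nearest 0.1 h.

Known phases: 24 × 5.9 + 23 × 5.5 = 141.6 + 126.5 = 268.1 mm.
Remaining depth = 346.4 − 268.1 = 78.3 mm.
Duration = 78.3 / 27 = 2.9 h.

duration ≈ 2.9 h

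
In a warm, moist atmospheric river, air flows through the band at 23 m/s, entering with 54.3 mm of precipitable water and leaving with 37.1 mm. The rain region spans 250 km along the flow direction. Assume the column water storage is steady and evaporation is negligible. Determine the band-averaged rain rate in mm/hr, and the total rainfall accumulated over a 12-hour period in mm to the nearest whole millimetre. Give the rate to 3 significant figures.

Column moisture flux per unit crosswind length is F = V × PW.
Inflow: F_in = 23 × 54.3 = 1248.9 mm·m/s
Outflow: F_out = 23 × 37.1 = 853.3 mm·m/s
Steady-state rate R = (F_in − F_out)/L = (1248.9 − 853.3) / 250000 m = 1.582e-03 mm/s.
R = 1.582e-03 × 3600 = 5.70 mm/hr.
Over 12 h: total = 5.70 × 12 = 68.4 ≈ 68 mm.

R ≈ 5.70 mm/hr; total ≈ 68 mm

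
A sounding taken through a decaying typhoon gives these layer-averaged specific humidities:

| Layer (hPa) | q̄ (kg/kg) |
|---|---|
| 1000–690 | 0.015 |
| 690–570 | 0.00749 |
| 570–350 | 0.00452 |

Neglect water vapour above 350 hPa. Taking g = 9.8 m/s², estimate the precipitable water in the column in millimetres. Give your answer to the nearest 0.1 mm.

PW ≈ 66.8 mm

Precipitable water is the column-integrated vapour mass per unit area: PW = (1/g) Σ q̄ Δp, with q in kg/kg and Δp in Pa (1 kg/m² of water = 1 mm).
Layer 1000–690 hPa: Δp = 310 hPa = 31000 Pa, q̄ = 0.015 kg/kg → 0.015 × 31000 / 9.8 = 47.45 mm
Layer 690–570 hPa: Δp = 120 hPa = 12000 Pa, q̄ = 0.00749 kg/kg → 0.00749 × 12000 / 9.8 = 9.17 mm
Layer 570–350 hPa: Δp = 220 hPa = 22000 Pa, q̄ = 0.00452 kg/kg → 0.00452 × 22000 / 9.8 = 10.15 mm
PW = 47.45 + 9.17 + 10.15 = 66.77 ≈ 66.8 mm.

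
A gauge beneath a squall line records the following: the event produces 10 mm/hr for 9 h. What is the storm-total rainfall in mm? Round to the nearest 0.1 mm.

total ≈ 90.0 mm

Total = Σ Rᵢ Δtᵢ = 10 × 9
      = 90 = 90.0 mm.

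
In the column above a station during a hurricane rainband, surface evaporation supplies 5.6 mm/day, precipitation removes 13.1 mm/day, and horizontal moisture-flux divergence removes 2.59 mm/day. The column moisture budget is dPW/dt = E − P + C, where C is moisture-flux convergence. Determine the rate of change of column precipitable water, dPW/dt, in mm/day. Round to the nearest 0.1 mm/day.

dPW/dt = E − P + C = 5.6 − 13.1 + (-2.59) = -10.1 mm/day.

dPW/dt ≈ -10.1 mm/day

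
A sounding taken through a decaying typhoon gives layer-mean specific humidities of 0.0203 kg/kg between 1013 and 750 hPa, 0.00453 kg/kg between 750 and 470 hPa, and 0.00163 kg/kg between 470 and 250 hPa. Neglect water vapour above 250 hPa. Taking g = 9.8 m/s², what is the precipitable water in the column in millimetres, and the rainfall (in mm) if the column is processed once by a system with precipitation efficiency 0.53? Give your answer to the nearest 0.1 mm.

PW ≈ 71.1 mm; rainfall ≈ 37.7 mm

Precipitable water is the column-integrated vapour mass per unit area: PW = (1/g) Σ q̄ Δp, with q in kg/kg and Δp in Pa (1 kg/m² of water = 1 mm).
Layer 1013–750 hPa: Δp = 263 hPa = 26300 Pa, q̄ = 0.0203 kg/kg → 0.0203 × 26300 / 9.8 = 54.48 mm
Layer 750–470 hPa: Δp = 280 hPa = 28000 Pa, q̄ = 0.00453 kg/kg → 0.00453 × 28000 / 9.8 = 12.94 mm
Layer 470–250 hPa: Δp = 220 hPa = 22000 Pa, q̄ = 0.00163 kg/kg → 0.00163 × 22000 / 9.8 = 3.66 mm
PW = 54.48 + 12.94 + 3.66 = 71.08 ≈ 71.1 mm.
Rainfall = ε × PW = 0.53 × 71.1 = 37.7 mm.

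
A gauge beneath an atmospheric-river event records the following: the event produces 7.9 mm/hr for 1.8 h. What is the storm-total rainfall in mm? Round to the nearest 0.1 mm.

Total = Σ Rᵢ Δtᵢ = 7.9 × 1.8
      = 14.22 = 14.2 mm.

total ≈ 14.2 mm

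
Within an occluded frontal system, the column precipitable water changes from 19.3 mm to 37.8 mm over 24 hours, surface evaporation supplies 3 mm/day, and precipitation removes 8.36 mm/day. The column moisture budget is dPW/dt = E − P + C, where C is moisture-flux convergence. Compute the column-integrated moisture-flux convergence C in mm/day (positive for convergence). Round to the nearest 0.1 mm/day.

dPW/dt = (37.8 − 19.3) mm / (24/24 day) = +18.500 mm/day.
C = dPW/dt − E + P = (+18.500) − 3 + 8.36 = 23.9 mm/day.

C ≈ 23.9 mm/day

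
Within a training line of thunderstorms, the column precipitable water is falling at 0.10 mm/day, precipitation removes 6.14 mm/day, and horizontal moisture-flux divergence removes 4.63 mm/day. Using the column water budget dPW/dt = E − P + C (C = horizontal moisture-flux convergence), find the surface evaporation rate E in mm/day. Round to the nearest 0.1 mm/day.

E ≈ 10.7 mm/day

dPW/dt = -0.10 mm/day.
E = dPW/dt + P − C = (-0.10) + 6.14 − (-4.63) = 10.7 mm/day.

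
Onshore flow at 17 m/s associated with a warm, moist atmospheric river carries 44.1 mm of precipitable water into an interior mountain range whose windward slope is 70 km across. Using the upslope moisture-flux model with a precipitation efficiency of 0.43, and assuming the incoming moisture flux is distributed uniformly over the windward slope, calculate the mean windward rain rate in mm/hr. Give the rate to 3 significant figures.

Incoming column moisture flux per unit ridge length: F = V × PW = 17 × 44.1 = 749.7 mm·m/s.
Spread over the 70 km slope with efficiency ε = 0.43: R = ε·F/W = 0.43 × 749.7 / 70000 m = 4.605e-03 mm/s.
R = 4.605e-03 × 3600 = 16.6 mm/hr.

R ≈ 16.6 mm/hr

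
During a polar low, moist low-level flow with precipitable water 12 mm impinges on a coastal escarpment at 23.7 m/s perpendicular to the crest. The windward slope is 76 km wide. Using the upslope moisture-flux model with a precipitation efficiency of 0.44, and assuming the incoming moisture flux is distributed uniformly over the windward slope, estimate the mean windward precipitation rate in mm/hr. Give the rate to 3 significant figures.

R ≈ 5.93 mm/hr

Incoming column moisture flux per unit ridge length: F = V × PW = 23.7 × 12 = 284.4 mm·m/s.
Spread over the 76 km slope with efficiency ε = 0.44: R = ε·F/W = 0.44 × 284.4 / 76000 m = 1.647e-03 mm/s.
R = 1.647e-03 × 3600 = 5.93 mm/hr.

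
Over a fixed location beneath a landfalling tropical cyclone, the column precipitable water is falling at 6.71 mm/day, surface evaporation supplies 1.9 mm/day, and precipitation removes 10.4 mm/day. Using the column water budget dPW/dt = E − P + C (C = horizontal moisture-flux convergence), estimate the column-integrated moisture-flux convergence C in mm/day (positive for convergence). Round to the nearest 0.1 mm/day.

dPW/dt = -6.71 mm/day.
C = dPW/dt − E + P = (-6.71) − 1.9 + 10.4 = 1.8 mm/day.

C ≈ 1.8 mm/day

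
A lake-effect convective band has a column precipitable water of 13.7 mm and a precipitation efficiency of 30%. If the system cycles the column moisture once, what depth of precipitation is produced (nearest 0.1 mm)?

precipitation ≈ 4.1 mm

Precipitation = ε × PW = 0.30 × 13.7 = 4.1 mm.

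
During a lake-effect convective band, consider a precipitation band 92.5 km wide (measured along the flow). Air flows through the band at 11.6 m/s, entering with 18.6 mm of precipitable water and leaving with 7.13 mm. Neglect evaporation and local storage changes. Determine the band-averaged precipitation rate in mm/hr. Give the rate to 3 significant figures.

Column moisture flux per unit crosswind length is F = V × PW.
Inflow: F_in = 11.6 × 18.6 = 215.76 mm·m/s
Outflow: F_out = 11.6 × 7.13 = 82.708 mm·m/s
Steady-state rate R = (F_in − F_out)/L = (215.76 − 82.708) / 92500 m = 1.438e-03 mm/s.
R = 1.438e-03 × 3600 = 5.18 mm/hr.

R ≈ 5.18 mm/hr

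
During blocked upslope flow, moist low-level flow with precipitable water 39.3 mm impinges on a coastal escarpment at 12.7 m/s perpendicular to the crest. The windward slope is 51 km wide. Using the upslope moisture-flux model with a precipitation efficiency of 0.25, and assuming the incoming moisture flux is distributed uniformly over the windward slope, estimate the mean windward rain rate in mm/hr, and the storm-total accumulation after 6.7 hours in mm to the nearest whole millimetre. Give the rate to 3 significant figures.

R ≈ 8.81 mm/hr; total ≈ 59 mm

Incoming column moisture flux per unit ridge length: F = V × PW = 12.7 × 39.3 = 499.11 mm·m/s.
Spread over the 51 km slope with efficiency ε = 0.25: R = ε·F/W = 0.25 × 499.11 / 51000 m = 2.447e-03 mm/s.
R = 2.447e-03 × 3600 = 8.81 mm/hr.
Over 6.7 h: total = 8.81 × 6.7 = 59.027 ≈ 59 mm.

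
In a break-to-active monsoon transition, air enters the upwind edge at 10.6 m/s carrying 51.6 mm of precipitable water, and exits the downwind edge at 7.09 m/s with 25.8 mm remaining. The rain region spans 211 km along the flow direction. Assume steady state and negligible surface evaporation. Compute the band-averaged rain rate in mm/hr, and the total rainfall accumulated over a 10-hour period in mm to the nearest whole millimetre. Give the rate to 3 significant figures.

Column moisture flux per unit crosswind length is F = V × PW.
Inflow: F_in = 10.6 × 51.6 = 546.96 mm·m/s
Outflow: F_out = 7.09 × 25.8 = 182.922 mm·m/s
Steady-state rate R = (F_in − F_out)/L = (546.96 − 182.922) / 211000 m = 1.725e-03 mm/s.
R = 1.725e-03 × 3600 = 6.21 mm/hr.
Over 10 h: total = 6.21 × 10 = 62.1 ≈ 62 mm.

R ≈ 6.21 mm/hr; total ≈ 62 mm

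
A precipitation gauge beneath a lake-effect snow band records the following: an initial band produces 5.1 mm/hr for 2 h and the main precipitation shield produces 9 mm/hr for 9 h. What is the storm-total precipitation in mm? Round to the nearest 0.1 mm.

Total = Σ Rᵢ Δtᵢ = 5.1 × 2 + 9 × 9
      = 10.2 + 81 = 91.2 mm.

total ≈ 91.2 mm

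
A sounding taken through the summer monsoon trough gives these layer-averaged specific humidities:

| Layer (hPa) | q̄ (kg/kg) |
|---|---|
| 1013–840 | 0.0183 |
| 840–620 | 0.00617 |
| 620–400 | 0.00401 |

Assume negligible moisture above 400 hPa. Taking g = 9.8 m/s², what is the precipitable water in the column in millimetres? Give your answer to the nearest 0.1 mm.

Precipitable water is the column-integrated vapour mass per unit area: PW = (1/g) Σ q̄ Δp, with q in kg/kg and Δp in Pa (1 kg/m² of water = 1 mm).
Layer 1013–840 hPa: Δp = 173 hPa = 17300 Pa, q̄ = 0.0183 kg/kg → 0.0183 × 17300 / 9.8 = 32.31 mm
Layer 840–620 hPa: Δp = 220 hPa = 22000 Pa, q̄ = 0.00617 kg/kg → 0.00617 × 22000 / 9.8 = 13.85 mm
Layer 620–400 hPa: Δp = 220 hPa = 22000 Pa, q̄ = 0.00401 kg/kg → 0.00401 × 22000 / 9.8 = 9.00 mm
PW = 32.31 + 13.85 + 9.00 = 55.16 ≈ 55.2 mm.

PW ≈ 55.2 mm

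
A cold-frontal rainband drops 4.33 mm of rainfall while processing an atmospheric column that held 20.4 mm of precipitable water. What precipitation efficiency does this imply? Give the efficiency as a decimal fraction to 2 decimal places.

ε = rainfall / PW = 4.33 / 20.4 = 0.21.

ε ≈ 0.21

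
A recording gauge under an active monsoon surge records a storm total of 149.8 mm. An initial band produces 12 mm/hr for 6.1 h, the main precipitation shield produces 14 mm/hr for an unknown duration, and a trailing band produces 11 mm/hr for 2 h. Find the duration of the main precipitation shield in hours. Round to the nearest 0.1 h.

Known phases: 12 × 6.1 + 11 × 2 = 73.2 + 22 = 95.2 mm.
Remaining depth = 149.8 − 95.2 = 54.6 mm.
Duration = 54.6 / 14 = 3.9 h.

duration ≈ 3.9 h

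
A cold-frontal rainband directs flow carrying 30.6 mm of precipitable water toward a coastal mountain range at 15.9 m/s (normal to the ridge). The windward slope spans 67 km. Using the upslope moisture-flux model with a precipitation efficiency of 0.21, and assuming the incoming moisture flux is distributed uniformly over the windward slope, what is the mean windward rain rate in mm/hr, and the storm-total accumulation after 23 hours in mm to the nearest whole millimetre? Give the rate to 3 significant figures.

Incoming column moisture flux per unit ridge length: F = V × PW = 15.9 × 30.6 = 486.54 mm·m/s.
Spread over the 67 km slope with efficiency ε = 0.21: R = ε·F/W = 0.21 × 486.54 / 67000 m = 1.525e-03 mm/s.
R = 1.525e-03 × 3600 = 5.49 mm/hr.
Over 23 h: total = 5.49 × 23 = 126.27 ≈ 126 mm.

R ≈ 5.49 mm/hr; total ≈ 126 mm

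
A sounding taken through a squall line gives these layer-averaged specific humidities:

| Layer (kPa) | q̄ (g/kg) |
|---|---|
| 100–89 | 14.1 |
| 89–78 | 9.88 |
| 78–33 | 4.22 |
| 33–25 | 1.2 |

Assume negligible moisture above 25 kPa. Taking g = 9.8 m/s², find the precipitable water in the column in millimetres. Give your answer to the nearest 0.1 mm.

PW ≈ 47.3 mm

Precipitable water is the column-integrated vapour mass per unit area: PW = (1/g) Σ q̄ Δp, with q in kg/kg and Δp in Pa (1 kg/m² of water = 1 mm).
Layer 100–89 kPa: Δp = 110 hPa = 11000 Pa, q̄ = 0.0141 kg/kg → 0.0141 × 11000 / 9.8 = 15.83 mm
Layer 89–78 kPa: Δp = 110 hPa = 11000 Pa, q̄ = 0.00988 kg/kg → 0.00988 × 11000 / 9.8 = 11.09 mm
Layer 78–33 kPa: Δp = 450 hPa = 45000 Pa, q̄ = 0.00422 kg/kg → 0.00422 × 45000 / 9.8 = 19.38 mm
Layer 33–25 kPa: Δp = 80 hPa = 8000 Pa, q̄ = 0.0012 kg/kg → 0.0012 × 8000 / 9.8 = 0.98 mm
PW = 15.83 + 11.09 + 19.38 + 0.98 = 47.28 ≈ 47.3 mm.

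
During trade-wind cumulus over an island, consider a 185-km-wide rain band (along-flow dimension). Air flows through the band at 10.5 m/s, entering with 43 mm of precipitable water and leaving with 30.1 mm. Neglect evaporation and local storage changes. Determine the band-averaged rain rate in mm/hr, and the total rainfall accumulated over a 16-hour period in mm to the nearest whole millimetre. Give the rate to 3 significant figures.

Column moisture flux per unit crosswind length is F = V × PW.
Inflow: F_in = 10.5 × 43 = 451.5 mm·m/s
Outflow: F_out = 10.5 × 30.1 = 316.05 mm·m/s
Steady-state rate R = (F_in − F_out)/L = (451.5 − 316.05) / 185000 m = 7.322e-04 mm/s.
R = 7.322e-04 × 3600 = 2.64 mm/hr.
Over 16 h: total = 2.64 × 16 = 42.24 ≈ 42 mm.

R ≈ 2.64 mm/hr; total ≈ 42 mm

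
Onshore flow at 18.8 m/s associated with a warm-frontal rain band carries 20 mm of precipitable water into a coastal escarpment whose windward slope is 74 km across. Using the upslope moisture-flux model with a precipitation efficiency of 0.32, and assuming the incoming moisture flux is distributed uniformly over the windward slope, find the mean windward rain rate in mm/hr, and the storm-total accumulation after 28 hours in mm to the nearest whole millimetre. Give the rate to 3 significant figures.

Incoming column moisture flux per unit ridge length: F = V × PW = 18.8 × 20 = 376 mm·m/s.
Spread over the 74 km slope with efficiency ε = 0.32: R = ε·F/W = 0.32 × 376 / 74000 m = 1.626e-03 mm/s.
R = 1.626e-03 × 3600 = 5.85 mm/hr.
Over 28 h: total = 5.85 × 28 = 163.8 ≈ 164 mm.

R ≈ 5.85 mm/hr; total ≈ 164 mm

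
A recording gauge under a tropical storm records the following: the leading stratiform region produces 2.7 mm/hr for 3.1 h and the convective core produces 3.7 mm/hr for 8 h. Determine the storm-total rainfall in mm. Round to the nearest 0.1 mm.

Total = Σ Rᵢ Δtᵢ = 2.7 × 3.1 + 3.7 × 8
      = 8.37 + 29.6 = 38.0 mm.

total ≈ 38.0 mm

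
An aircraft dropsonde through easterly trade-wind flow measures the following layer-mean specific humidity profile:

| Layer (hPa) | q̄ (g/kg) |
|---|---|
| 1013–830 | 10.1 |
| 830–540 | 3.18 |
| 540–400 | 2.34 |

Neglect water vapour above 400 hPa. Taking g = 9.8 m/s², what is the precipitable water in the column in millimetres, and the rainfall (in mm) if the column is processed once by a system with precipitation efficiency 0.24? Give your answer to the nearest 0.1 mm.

PW ≈ 31.6 mm; rainfall ≈ 7.6 mm

Precipitable water is the column-integrated vapour mass per unit area: PW = (1/g) Σ q̄ Δp, with q in kg/kg and Δp in Pa (1 kg/m² of water = 1 mm).
Layer 1013–830 hPa: Δp = 183 hPa = 18300 Pa, q̄ = 0.0101 kg/kg → 0.0101 × 18300 / 9.8 = 18.86 mm
Layer 830–540 hPa: Δp = 290 hPa = 29000 Pa, q̄ = 0.00318 kg/kg → 0.00318 × 29000 / 9.8 = 9.41 mm
Layer 540–400 hPa: Δp = 140 hPa = 14000 Pa, q̄ = 0.00234 kg/kg → 0.00234 × 14000 / 9.8 = 3.34 mm
PW = 18.86 + 9.41 + 3.34 = 31.61 ≈ 31.6 mm.
Rainfall = ε × PW = 0.24 × 31.6 = 7.6 mm.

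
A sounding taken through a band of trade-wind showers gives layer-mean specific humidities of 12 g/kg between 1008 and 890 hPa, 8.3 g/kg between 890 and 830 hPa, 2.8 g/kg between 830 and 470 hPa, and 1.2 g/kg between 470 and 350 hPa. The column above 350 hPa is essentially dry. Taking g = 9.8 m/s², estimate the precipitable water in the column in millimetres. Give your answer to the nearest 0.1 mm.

Precipitable water is the column-integrated vapour mass per unit area: PW = (1/g) Σ q̄ Δp, with q in kg/kg and Δp in Pa (1 kg/m² of water = 1 mm).
Layer 1008–890 hPa: Δp = 118 hPa = 11800 Pa, q̄ = 0.012 kg/kg → 0.012 × 11800 / 9.8 = 14.45 mm
Layer 890–830 hPa: Δp = 60 hPa = 6000 Pa, q̄ = 0.0083 kg/kg → 0.0083 × 6000 / 9.8 = 5.08 mm
Layer 830–470 hPa: Δp = 360 hPa = 36000 Pa, q̄ = 0.0028 kg/kg → 0.0028 × 36000 / 9.8 = 10.29 mm
Layer 470–350 hPa: Δp = 120 hPa = 12000 Pa, q̄ = 0.0012 kg/kg → 0.0012 × 12000 / 9.8 = 1.47 mm
PW = 14.45 + 5.08 + 10.29 + 1.47 = 31.29 ≈ 31.3 mm.

PW ≈ 31.3 mm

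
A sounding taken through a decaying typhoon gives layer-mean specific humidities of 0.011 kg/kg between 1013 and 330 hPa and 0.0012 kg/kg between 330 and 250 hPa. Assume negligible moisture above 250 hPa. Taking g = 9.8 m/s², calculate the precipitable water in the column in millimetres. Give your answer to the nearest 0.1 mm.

Precipitable water is the column-integrated vapour mass per unit area: PW = (1/g) Σ q̄ Δp, with q in kg/kg and Δp in Pa (1 kg/m² of water = 1 mm).
Layer 1013–330 hPa: Δp = 683 hPa = 68300 Pa, q̄ = 0.011 kg/kg → 0.011 × 68300 / 9.8 = 76.66 mm
Layer 330–250 hPa: Δp = 80 hPa = 8000 Pa, q̄ = 0.0012 kg/kg → 0.0012 × 8000 / 9.8 = 0.98 mm
PW = 76.66 + 0.98 = 77.64 ≈ 77.6 mm.

PW ≈ 77.6 mm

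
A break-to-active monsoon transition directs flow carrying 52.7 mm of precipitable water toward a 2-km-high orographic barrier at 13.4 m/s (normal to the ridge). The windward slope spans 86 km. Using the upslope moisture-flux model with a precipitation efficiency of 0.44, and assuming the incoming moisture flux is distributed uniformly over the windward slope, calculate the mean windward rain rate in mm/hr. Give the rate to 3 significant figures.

R ≈ 13.0 mm/hr

Incoming column moisture flux per unit ridge length: F = V × PW = 13.4 × 52.7 = 706.18 mm·m/s.
Spread over the 86 km slope with efficiency ε = 0.44: R = ε·F/W = 0.44 × 706.18 / 86000 m = 3.613e-03 mm/s.
R = 3.613e-03 × 3600 = 13.0 mm/hr.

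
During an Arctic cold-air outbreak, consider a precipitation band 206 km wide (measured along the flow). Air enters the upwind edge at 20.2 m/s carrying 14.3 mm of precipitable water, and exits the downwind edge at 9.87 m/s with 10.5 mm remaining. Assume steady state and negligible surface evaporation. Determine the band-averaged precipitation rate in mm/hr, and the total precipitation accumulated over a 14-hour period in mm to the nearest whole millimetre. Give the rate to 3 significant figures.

R ≈ 3.24 mm/hr; total ≈ 45 mm

Column moisture flux per unit crosswind length is F = V × PW.
Inflow: F_in = 20.2 × 14.3 = 288.86 mm·m/s
Outflow: F_out = 9.87 × 10.5 = 103.635 mm·m/s
Steady-state rate R = (F_in − F_out)/L = (288.86 − 103.635) / 206000 m = 8.992e-04 mm/s.
R = 8.992e-04 × 3600 = 3.24 mm/hr.
Over 14 h: total = 3.24 × 14 = 45.36 ≈ 45 mm.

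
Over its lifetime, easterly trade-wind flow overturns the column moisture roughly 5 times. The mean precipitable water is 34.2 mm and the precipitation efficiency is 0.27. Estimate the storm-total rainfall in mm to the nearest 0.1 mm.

Each cycle deposits ε × PW = 0.27 × 34.2 = 9.234 mm.
Over 5 cycles: 5 × 9.234 = 46.2 mm.

rainfall ≈ 46.2 mm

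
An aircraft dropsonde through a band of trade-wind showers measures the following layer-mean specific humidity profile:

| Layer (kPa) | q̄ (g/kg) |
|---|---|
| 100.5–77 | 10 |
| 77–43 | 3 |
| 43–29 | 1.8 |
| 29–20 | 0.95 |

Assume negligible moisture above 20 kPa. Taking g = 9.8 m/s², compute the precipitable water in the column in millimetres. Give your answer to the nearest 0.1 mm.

PW ≈ 37.8 mm

Precipitable water is the column-integrated vapour mass per unit area: PW = (1/g) Σ q̄ Δp, with q in kg/kg and Δp in Pa (1 kg/m² of water = 1 mm).
Layer 100.5–77 kPa: Δp = 235 hPa = 23500 Pa, q̄ = 0.01 kg/kg → 0.01 × 23500 / 9.8 = 23.98 mm
Layer 77–43 kPa: Δp = 340 hPa = 34000 Pa, q̄ = 0.003 kg/kg → 0.003 × 34000 / 9.8 = 10.41 mm
Layer 43–29 kPa: Δp = 140 hPa = 14000 Pa, q̄ = 0.0018 kg/kg → 0.0018 × 14000 / 9.8 = 2.57 mm
Layer 29–20 kPa: Δp = 90 hPa = 9000 Pa, q̄ = 0.00095 kg/kg → 0.00095 × 9000 / 9.8 = 0.87 mm
PW = 23.98 + 10.41 + 2.57 + 0.87 = 37.83 ≈ 37.8 mm.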